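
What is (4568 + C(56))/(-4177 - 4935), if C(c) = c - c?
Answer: -571/1139 ≈ -0.50132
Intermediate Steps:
C(c) = 0
(4568 + C(56))/(-4177 - 4935) = (4568 + 0)/(-4177 - 4935) = 4568/(-9112) = 4568*(-1/9112) = -571/1139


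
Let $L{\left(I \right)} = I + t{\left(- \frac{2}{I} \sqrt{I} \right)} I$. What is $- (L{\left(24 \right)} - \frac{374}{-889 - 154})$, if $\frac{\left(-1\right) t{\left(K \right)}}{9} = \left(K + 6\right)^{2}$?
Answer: $\frac{8122510}{1043} - 432 \sqrt{6} \approx 6729.5$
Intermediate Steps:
$t{\left(K \right)} = - 9 \left(6 + K\right)^{2}$ ($t{\left(K \right)} = - 9 \left(K + 6\right)^{2} = - 9 \left(6 + K\right)^{2}$)
$L{\left(I \right)} = I - 9 I \left(6 - \frac{2}{\sqrt{I}}\right)^{2}$ ($L{\left(I \right)} = I + - 9 \left(6 + - \frac{2}{I} \sqrt{I}\right)^{2} I = I + - 9 \left(6 - \frac{2}{\sqrt{I}}\right)^{2} I = I - 9 I \left(6 - \frac{2}{\sqrt{I}}\right)^{2}$)
$- (L{\left(24 \right)} - \frac{374}{-889 - 154}) = - (\left(-36 - 7752 + 216 \sqrt{24}\right) - \frac{374}{-889 - 154}) = - (\left(-36 - 7752 + 216 \cdot 2 \sqrt{6}\right) - \frac{374}{-1043}) = - (\left(-36 - 7752 + 432 \sqrt{6}\right) - - \frac{374}{1043}) = - (\left(-7788 + 432 \sqrt{6}\right) + \frac{374}{1043}) = - (- \frac{8122510}{1043} + 432 \sqrt{6}) = \frac{8122510}{1043} - 432 \sqrt{6}$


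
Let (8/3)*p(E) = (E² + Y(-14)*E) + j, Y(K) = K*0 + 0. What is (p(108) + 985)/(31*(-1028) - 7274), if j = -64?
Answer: -5335/39142 ≈ -0.13630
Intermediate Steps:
Y(K) = 0 (Y(K) = 0 + 0 = 0)
p(E) = -24 + 3*E²/8 (p(E) = 3*((E² + 0*E) - 64)/8 = 3*((E² + 0) - 64)/8 = 3*(E² - 64)/8 = 3*(-64 + E²)/8 = -24 + 3*E²/8)
(p(108) + 985)/(31*(-1028) - 7274) = ((-24 + (3/8)*108²) + 985)/(31*(-1028) - 7274) = ((-24 + (3/8)*11664) + 985)/(-31868 - 7274) = ((-24 + 4374) + 985)/(-39142) = (4350 + 985)*(-1/39142) = 5335*(-1/39142) = -5335/39142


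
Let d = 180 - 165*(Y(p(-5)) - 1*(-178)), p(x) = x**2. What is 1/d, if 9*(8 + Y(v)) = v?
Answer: -3/84985 ≈ -3.5300e-5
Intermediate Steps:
Y(v) = -8 + v/9
d = -84985/3 (d = 180 - 165*((-8 + (1/9)*(-5)**2) - 1*(-178)) = 180 - 165*((-8 + (1/9)*25) + 178) = 180 - 165*((-8 + 25/9) + 178) = 180 - 165*(-47/9 + 178) = 180 - 165*1555/9 = 180 - 85525/3 = -84985/3 ≈ -28328.)
1/d = 1/(-84985/3) = -3/84985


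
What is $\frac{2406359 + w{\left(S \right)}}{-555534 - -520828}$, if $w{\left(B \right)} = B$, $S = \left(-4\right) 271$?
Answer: $- \frac{2405275}{34706} \approx -69.304$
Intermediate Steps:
$S = -1084$
$\frac{2406359 + w{\left(S \right)}}{-555534 - -520828} = \frac{2406359 - 1084}{-555534 - -520828} = \frac{2405275}{-555534 + 520828} = \frac{2405275}{-34706} = 2405275 \left(- \frac{1}{34706}\right) = - \frac{2405275}{34706}$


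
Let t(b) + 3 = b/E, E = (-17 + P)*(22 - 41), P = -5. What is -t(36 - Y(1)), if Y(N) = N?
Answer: 1219/418 ≈ 2.9163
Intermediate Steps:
E = 418 (E = (-17 - 5)*(22 - 41) = -22*(-19) = 418)
t(b) = -3 + b/418
-t(36 - Y(1)) = -(-3 + (36 - 1*1)/418) = -(-3 + (36 - 1)/418) = -(-3 + (1/418)*35) = -(-3 + 35/418) = -1*(-1219/418) = 1219/418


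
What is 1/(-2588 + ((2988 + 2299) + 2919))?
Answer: 1/5618 ≈ 0.00017800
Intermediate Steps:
1/(-2588 + ((2988 + 2299) + 2919)) = 1/(-2588 + (5287 + 2919)) = 1/(-2588 + 8206) = 1/5618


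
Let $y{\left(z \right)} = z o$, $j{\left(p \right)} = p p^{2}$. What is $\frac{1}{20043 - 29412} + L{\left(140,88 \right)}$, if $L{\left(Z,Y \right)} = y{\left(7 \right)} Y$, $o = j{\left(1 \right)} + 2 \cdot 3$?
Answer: $\frac{40399127}{9369} \approx 4312.0$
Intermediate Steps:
$j{\left(p \right)} = p^{3}$
$o = 7$ ($o = 1^{3} + 2 \cdot 3 = 1 + 6 = 7$)
$y{\left(z \right)} = 7 z$ ($y{\left(z \right)} = z 7 = 7 z$)
$L{\left(Z,Y \right)} = 49 Y$ ($L{\left(Z,Y \right)} = 7 \cdot 7 Y = 49 Y$)
$\frac{1}{20043 - 29412} + L{\left(140,88 \right)} = \frac{1}{20043 - 29412} + 49 \cdot 88 = \frac{1}{-9369} + 4312 = - \frac{1}{9369} + 4312 = \frac{40399127}{9369}$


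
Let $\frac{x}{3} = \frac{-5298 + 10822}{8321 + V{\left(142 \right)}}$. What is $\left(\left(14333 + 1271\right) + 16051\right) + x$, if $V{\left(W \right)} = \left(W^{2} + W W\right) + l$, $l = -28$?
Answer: $\frac{513038109}{16207} \approx 31655.0$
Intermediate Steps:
$V{\left(W \right)} = -28 + 2 W^{2}$ ($V{\left(W \right)} = \left(W^{2} + W W\right) - 28 = \left(W^{2} + W^{2}\right) - 28 = 2 W^{2} - 28 = -28 + 2 W^{2}$)
$x = \frac{5524}{16207}$ ($x = 3 \frac{-5298 + 10822}{8321 - \left(28 - 2 \cdot 142^{2}\right)} = 3 \frac{5524}{8321 + \left(-28 + 2 \cdot 20164\right)} = 3 \frac{5524}{8321 + \left(-28 + 40328\right)} = 3 \frac{5524}{8321 + 40300} = 3 \cdot \frac{5524}{48621} = \frac{5524}{16207} \approx 0.34084$)
$\left(\left(14333 + 1271\right) + 16051\right) + x = \left(\left(14333 + 1271\right) + 16051\right) + \frac{5524}{16207} = \left(15604 + 16051\right) + \frac{5524}{16207} = 31655 + \frac{5524}{16207} = \frac{513038109}{16207}$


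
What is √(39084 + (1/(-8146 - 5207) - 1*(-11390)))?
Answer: √8999645873313/13353 ≈ 224.66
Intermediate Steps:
√(39084 + (1/(-8146 - 5207) - 1*(-11390))) = √(39084 + (1/(-13353) + 11390)) = √(39084 + (-1/13353 + 11390)) = √(39084 + 152090669/13353) = √(673979321/13353) = √8999645873313/13353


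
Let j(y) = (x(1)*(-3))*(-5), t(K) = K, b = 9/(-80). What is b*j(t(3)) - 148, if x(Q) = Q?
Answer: -2395/16 ≈ -149.69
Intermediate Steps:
b = -9/80 (b = 9*(-1/80) = -9/80 ≈ -0.11250)
j(y) = 15 (j(y) = (1*(-3))*(-5) = -3*(-5) = 15)
b*j(t(3)) - 148 = -9/80*15 - 148 = -27/16 - 148 = -2395/16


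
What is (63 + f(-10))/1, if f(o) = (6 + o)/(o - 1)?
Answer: 697/11 ≈ 63.364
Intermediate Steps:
f(o) = (6 + o)/(-1 + o)
(63 + f(-10))/1 = (63 + (6 - 10)/(-1 - 10))/1 = 1*(63 - 4/(-11)) = 1*(63 - 1/11*(-4)) = 1*(63 + 4/11) = 1*(697/11) = 697/11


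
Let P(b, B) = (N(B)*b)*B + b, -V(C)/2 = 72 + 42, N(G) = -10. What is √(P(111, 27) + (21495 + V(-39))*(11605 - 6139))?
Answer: √116215563 ≈ 10780.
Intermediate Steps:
V(C) = -228 (V(C) = -2*(72 + 42) = -2*114 = -228)
P(b, B) = b - 10*B*b (P(b, B) = (-10*b)*B + b = -10*B*b + b = b - 10*B*b)
√(P(111, 27) + (21495 + V(-39))*(11605 - 6139)) = √(111*(1 - 10*27) + (21495 - 228)*(11605 - 6139)) = √(111*(1 - 270) + 21267*5466) = √(111*(-269) + 116245422) = √(-29859 + 116245422) = √116215563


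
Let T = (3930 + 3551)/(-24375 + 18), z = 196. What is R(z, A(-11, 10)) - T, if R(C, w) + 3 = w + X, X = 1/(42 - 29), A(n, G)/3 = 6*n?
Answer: -63523231/316641 ≈ -200.62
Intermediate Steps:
A(n, G) = 18*n (A(n, G) = 3*(6*n) = 18*n)
X = 1/13 ≈ 0.076923
R(C, w) = -38/13 + w (R(C, w) = -3 + (w + 1/13) = -3 + (1/13 + w) = -38/13 + w)
T = -7481/24357 (T = 7481/(-24357) = 7481*(-1/24357) = -7481/24357 ≈ -0.30714)
R(z, A(-11, 10)) - T = (-38/13 + 18*(-11)) - 1*(-7481/24357) = (-38/13 - 198) + 7481/24357 = -2612/13 + 7481/24357 = -63523231/316641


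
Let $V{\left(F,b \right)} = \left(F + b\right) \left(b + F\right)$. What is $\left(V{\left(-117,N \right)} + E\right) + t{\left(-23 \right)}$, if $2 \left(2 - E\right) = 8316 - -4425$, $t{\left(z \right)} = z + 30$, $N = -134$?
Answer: $\frac{113279}{2} \approx 56640.0$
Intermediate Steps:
$V{\left(F,b \right)} = \left(F + b\right)^{2}$ ($V{\left(F,b \right)} = \left(F + b\right) \left(F + b\right) = \left(F + b\right)^{2}$)
$t{\left(z \right)} = 30 + z$
$E = - \frac{12737}{2}$ ($E = 2 - \frac{8316 - -4425}{2} = 2 - \frac{8316 + 4425}{2} = 2 - \frac{12741}{2} = - \frac{12737}{2} \approx -6368.5$)
$\left(V{\left(-117,N \right)} + E\right) + t{\left(-23 \right)} = \left(\left(-117 - 134\right)^{2} - \frac{12737}{2}\right) + \left(30 - 23\right) = \left(\left(-251\right)^{2} - \frac{12737}{2}\right) + 7 = \left(63001 - \frac{12737}{2}\right) + 7 = \frac{113265}{2} + 7 = \frac{113279}{2}$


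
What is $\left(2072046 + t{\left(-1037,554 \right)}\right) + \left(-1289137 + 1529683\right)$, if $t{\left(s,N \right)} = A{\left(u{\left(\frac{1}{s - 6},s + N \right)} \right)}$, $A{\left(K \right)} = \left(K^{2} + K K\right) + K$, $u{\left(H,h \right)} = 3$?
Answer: $2312613$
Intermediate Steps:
$A{\left(K \right)} = K + 2 K^{2}$ ($A{\left(K \right)} = \left(K^{2} + K^{2}\right) + K = 2 K^{2} + K = K + 2 K^{2}$)
$t{\left(s,N \right)} = 21$ ($t{\left(s,N \right)} = 3 \left(1 + 2 \cdot 3\right) = 3 \left(1 + 6\right) = 3 \cdot 7 = 21$)
$\left(2072046 + t{\left(-1037,554 \right)}\right) + \left(-1289137 + 1529683\right) = \left(2072046 + 21\right) + \left(-1289137 + 1529683\right) = 2072067 + 240546 = 2312613$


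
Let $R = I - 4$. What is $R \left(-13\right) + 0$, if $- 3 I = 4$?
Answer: $\frac{208}{3} \approx 69.333$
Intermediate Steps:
$I = - \frac{4}{3}$ ($I = \left(- \frac{1}{3}\right) 4 = - \frac{4}{3} \approx -1.3333$)
$R = - \frac{16}{3}$ ($R = - \frac{4}{3} - 4 = - \frac{16}{3} \approx -5.3333$)
$R \left(-13\right) + 0 = \left(- \frac{16}{3}\right) \left(-13\right) + 0 = \frac{208}{3} + 0 = \frac{208}{3}$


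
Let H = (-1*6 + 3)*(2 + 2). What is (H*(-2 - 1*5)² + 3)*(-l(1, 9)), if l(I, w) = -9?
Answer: -5265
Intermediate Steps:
H = -12 (H = (-6 + 3)*4 = -3*4 = -12)
(H*(-2 - 1*5)² + 3)*(-l(1, 9)) = (-12*(-2 - 1*5)² + 3)*(-1*(-9)) = (-12*(-2 - 5)² + 3)*9 = (-12*(-7)² + 3)*9 = (-12*49 + 3)*9 = (-588 + 3)*9 = -585*9 = -5265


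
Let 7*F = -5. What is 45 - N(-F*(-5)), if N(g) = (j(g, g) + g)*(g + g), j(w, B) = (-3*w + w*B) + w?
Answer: 55435/343 ≈ 161.62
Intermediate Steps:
F = -5/7 (F = (⅐)*(-5) = -5/7 ≈ -0.71429)
j(w, B) = -2*w + B*w (j(w, B) = (-3*w + B*w) + w = -2*w + B*w)
N(g) = 2*g*(g + g*(-2 + g)) (N(g) = (g*(-2 + g) + g)*(g + g) = (g + g*(-2 + g))*(2*g) = 2*g*(g + g*(-2 + g)))
45 - N(-F*(-5)) = 45 - 2*(-1*(-5/7)*(-5))²*(-1 - 1*(-5/7)*(-5)) = 45 - 2*((5/7)*(-5))²*(-1 + (5/7)*(-5)) = 45 - 2*(-25/7)²*(-1 - 25/7) = 45 - 2*625*(-32)/(49*7) = 45 - 1*(-40000/343) = 45 + 40000/343 = 55435/343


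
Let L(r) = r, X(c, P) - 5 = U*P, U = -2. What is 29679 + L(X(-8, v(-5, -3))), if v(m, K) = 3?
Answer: 29678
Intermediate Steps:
X(c, P) = 5 - 2*P
29679 + L(X(-8, v(-5, -3))) = 29679 + (5 - 2*3) = 29679 + (5 - 6) = 29679 - 1 = 29678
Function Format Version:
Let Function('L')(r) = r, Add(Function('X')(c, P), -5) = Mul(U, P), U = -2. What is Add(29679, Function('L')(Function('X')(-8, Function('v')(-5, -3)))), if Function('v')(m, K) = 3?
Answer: 29678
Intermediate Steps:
Function('X')(c, P) = Add(5, Mul(-2, P))
Add(29679, Function('L')(Function('X')(-8, Function('v')(-5, -3)))) = Add(29679, Add(5, Mul(-2, 3))) = Add(29679, Add(5, -6)) = Add(29679, -1) = 29678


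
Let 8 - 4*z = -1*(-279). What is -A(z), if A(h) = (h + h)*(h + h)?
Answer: -73441/4 ≈ -18360.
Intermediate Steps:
z = -271/4 (z = 2 - (-1)*(-279)/4 = 2 - ¼*279 = 2 - 279/4 = -271/4 ≈ -67.750)
A(h) = 4*h² (A(h) = (2*h)*(2*h) = 4*h²)
-A(z) = -4*(-271/4)² = -4*73441/16 = -1*73441/4 = -73441/4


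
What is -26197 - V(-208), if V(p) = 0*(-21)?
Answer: -26197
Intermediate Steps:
V(p) = 0
-26197 - V(-208) = -26197 - 1*0 = -26197 + 0 = -26197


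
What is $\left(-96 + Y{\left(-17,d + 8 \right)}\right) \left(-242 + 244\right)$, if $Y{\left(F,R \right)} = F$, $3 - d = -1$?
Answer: $-226$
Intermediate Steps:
$d = 4$ ($d = 3 - -1 = 3 + 1 = 4$)
$\left(-96 + Y{\left(-17,d + 8 \right)}\right) \left(-242 + 244\right) = \left(-96 - 17\right) \left(-242 + 244\right) = \left(-113\right) 2 = -226$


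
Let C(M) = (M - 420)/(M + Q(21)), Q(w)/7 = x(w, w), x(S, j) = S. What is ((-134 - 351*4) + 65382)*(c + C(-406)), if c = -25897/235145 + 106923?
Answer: 59393812449356704/8700365 ≈ 6.8266e+9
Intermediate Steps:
Q(w) = 7*w
C(M) = (-420 + M)/(147 + M) (C(M) = (M - 420)/(M + 7*21) = (-420 + M)/(M + 147) = (-420 + M)/(147 + M))
c = 25142382938/235145 (c = -25897*1/235145 + 106923 = -25897/235145 + 106923 = 25142382938/235145 ≈ 1.0692e+5)
((-134 - 351*4) + 65382)*(c + C(-406)) = ((-134 - 351*4) + 65382)*(25142382938/235145 + (-420 - 406)/(147 - 406)) = ((-134 - 1404) + 65382)*(25142382938/235145 - 826/(-259)) = (-1538 + 65382)*(25142382938/235145 - 1/259*(-826)) = 63844*(25142382938/235145 + 118/37) = 63844*(930295915816/8700365) = 59393812449356704/8700365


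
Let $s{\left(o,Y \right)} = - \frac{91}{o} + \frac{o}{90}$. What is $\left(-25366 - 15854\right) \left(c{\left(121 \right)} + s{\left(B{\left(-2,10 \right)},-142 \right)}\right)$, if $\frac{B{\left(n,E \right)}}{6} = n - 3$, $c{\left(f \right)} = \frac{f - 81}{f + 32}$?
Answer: $- \frac{2075198}{17} \approx -1.2207 \cdot 10^{5}$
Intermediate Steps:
$c{\left(f \right)} = \frac{-81 + f}{32 + f}$
$B{\left(n,E \right)} = -18 + 6 n$ ($B{\left(n,E \right)} = 6 \left(n - 3\right) = 6 \left(-3 + n\right) = -18 + 6 n$)
$s{\left(o,Y \right)} = - \frac{91}{o} + \frac{o}{90}$ ($s{\left(o,Y \right)} = - \frac{91}{o} + o \frac{1}{90} = - \frac{91}{o} + \frac{o}{90}$)
$\left(-25366 - 15854\right) \left(c{\left(121 \right)} + s{\left(B{\left(-2,10 \right)},-142 \right)}\right) = \left(-25366 - 15854\right) \left(\frac{-81 + 121}{32 + 121} + \left(- \frac{91}{-18 + 6 \left(-2\right)} + \frac{-18 + 6 \left(-2\right)}{90}\right)\right) = - 41220 \left(\frac{1}{153} \cdot 40 + \left(- \frac{91}{-18 - 12} + \frac{-18 - 12}{90}\right)\right) = - 41220 \left(\frac{1}{153} \cdot 40 + \left(- \frac{91}{-30} + \frac{1}{90} \left(-30\right)\right)\right) = - 41220 \left(\frac{40}{153} - - \frac{27}{10}\right) = - 41220 \left(\frac{40}{153} + \left(\frac{91}{30} - \frac{1}{3}\right)\right) = - 41220 \left(\frac{40}{153} + \frac{27}{10}\right) = \left(-41220\right) \frac{4531}{1530} = - \frac{2075198}{17}$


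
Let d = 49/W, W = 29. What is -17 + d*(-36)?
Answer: -2257/29 ≈ -77.828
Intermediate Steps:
d = 49/29 ≈ 1.6897
-17 + d*(-36) = -17 + (49/29)*(-36) = -17 - 1764/29 = -2257/29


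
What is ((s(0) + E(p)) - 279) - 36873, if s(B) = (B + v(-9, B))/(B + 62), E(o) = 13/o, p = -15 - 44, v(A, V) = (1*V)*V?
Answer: -2191981/59 ≈ -37152.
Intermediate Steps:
v(A, V) = V² (v(A, V) = V*V = V²)
p = -59
s(B) = (B + B²)/(62 + B) (s(B) = (B + B²)/(B + 62) = (B + B²)/(62 + B))
((s(0) + E(p)) - 279) - 36873 = ((0*(1 + 0)/(62 + 0) + 13/(-59)) - 279) - 36873 = ((0*1/62 + 13*(-1/59)) - 279) - 36873 = ((0*(1/62)*1 - 13/59) - 279) - 36873 = ((0 - 13/59) - 279) - 36873 = (-13/59 - 279) - 36873 = -16474/59 - 36873 = -2191981/59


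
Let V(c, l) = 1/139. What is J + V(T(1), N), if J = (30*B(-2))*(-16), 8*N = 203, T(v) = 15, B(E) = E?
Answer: 133441/139 ≈ 960.01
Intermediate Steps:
N = 203/8 (N = (1/8)*203 = 203/8 ≈ 25.375)
V(c, l) = 1/139
J = 960 (J = (30*(-2))*(-16) = -60*(-16) = 960)
J + V(T(1), N) = 960 + 1/139 = 133441/139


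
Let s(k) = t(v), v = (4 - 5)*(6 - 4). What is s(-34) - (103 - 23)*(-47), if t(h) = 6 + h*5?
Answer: 3756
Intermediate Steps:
v = -2 (v = -1*2 = -2)
t(h) = 6 + 5*h
s(k) = -4 (s(k) = 6 + 5*(-2) = 6 - 10 = -4)
s(-34) - (103 - 23)*(-47) = -4 - (103 - 23)*(-47) = -4 - 80*(-47) = -4 - 1*(-3760) = -4 + 3760 = 3756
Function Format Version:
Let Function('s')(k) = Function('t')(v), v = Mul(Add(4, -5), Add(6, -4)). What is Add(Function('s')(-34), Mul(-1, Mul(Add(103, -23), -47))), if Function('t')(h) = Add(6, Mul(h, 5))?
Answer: 3756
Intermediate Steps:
v = -2 (v = Mul(-1, 2) = -2)
Function('t')(h) = Add(6, Mul(5, h))
Function('s')(k) = -4 (Function('s')(k) = Add(6, Mul(5, -2)) = Add(6, -10) = -4)
Add(Function('s')(-34), Mul(-1, Mul(Add(103, -23), -47))) = Add(-4, Mul(-1, Mul(Add(103, -23), -47))) = Add(-4, Mul(-1, Mul(80, -47))) = Add(-4, Mul(-1, -3760)) = Add(-4, 3760) = 3756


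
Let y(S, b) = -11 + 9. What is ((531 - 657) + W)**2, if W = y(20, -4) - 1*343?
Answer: 221841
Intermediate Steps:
y(S, b) = -2
W = -345 (W = -2 - 1*343 = -2 - 343 = -345)
((531 - 657) + W)**2 = ((531 - 657) - 345)**2 = (-126 - 345)**2 = (-471)**2 = 221841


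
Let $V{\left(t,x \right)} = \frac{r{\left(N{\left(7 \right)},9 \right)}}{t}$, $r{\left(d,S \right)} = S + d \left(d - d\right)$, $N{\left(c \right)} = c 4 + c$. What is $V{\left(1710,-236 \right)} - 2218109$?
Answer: $- \frac{421440709}{190} \approx -2.2181 \cdot 10^{6}$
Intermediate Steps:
$N{\left(c \right)} = 5 c$ ($N{\left(c \right)} = 4 c + c = 5 c$)
$r{\left(d,S \right)} = S$ ($r{\left(d,S \right)} = S + d 0 = S + 0 = S$)
$V{\left(t,x \right)} = \frac{9}{t}$
$V{\left(1710,-236 \right)} - 2218109 = \frac{9}{1710} - 2218109 = 9 \cdot \frac{1}{1710} - 2218109 = \frac{1}{190} - 2218109 = - \frac{421440709}{190}$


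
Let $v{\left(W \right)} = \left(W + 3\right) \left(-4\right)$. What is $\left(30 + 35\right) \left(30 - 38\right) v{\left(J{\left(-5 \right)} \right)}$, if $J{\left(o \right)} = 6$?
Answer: $18720$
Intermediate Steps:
$v{\left(W \right)} = -12 - 4 W$ ($v{\left(W \right)} = \left(3 + W\right) \left(-4\right) = -12 - 4 W$)
$\left(30 + 35\right) \left(30 - 38\right) v{\left(J{\left(-5 \right)} \right)} = \left(30 + 35\right) \left(30 - 38\right) \left(-12 - 24\right) = 65 \left(-8\right) \left(-12 - 24\right) = \left(-520\right) \left(-36\right) = 18720$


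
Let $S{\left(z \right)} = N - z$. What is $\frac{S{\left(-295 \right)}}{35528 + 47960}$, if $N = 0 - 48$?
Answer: $\frac{247}{83488} \approx 0.0029585$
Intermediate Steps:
$N = -48$ ($N = 0 - 48 = -48$)
$S{\left(z \right)} = -48 - z$
$\frac{S{\left(-295 \right)}}{35528 + 47960} = \frac{-48 - -295}{35528 + 47960} = \frac{-48 + 295}{83488} = 247 \cdot \frac{1}{83488} = \frac{247}{83488}$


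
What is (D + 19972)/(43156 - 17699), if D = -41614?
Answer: -21642/25457 ≈ -0.85014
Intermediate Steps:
(D + 19972)/(43156 - 17699) = (-41614 + 19972)/(43156 - 17699) = -21642/25457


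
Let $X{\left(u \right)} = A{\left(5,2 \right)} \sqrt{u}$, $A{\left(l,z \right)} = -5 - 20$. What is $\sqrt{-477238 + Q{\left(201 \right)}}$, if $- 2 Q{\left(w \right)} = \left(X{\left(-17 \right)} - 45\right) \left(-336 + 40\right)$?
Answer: $\sqrt{-483898 - 3700 i \sqrt{17}} \approx 10.96 - 695.71 i$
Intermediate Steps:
$A{\left(l,z \right)} = -25$ ($A{\left(l,z \right)} = -5 - 20 = -25$)
$X{\left(u \right)} = - 25 \sqrt{u}$
$Q{\left(w \right)} = -6660 - 3700 i \sqrt{17}$ ($Q{\left(w \right)} = - \frac{\left(- 25 \sqrt{-17} - 45\right) \left(-336 + 40\right)}{2} = - \frac{\left(- 25 i \sqrt{17} - 45\right) \left(-296\right)}{2} = - \frac{\left(-45 - 25 i \sqrt{17}\right) \left(-296\right)}{2} = - \frac{13320 + 7400 i \sqrt{17}}{2} = -6660 - 3700 i \sqrt{17}$)
$\sqrt{-477238 + Q{\left(201 \right)}} = \sqrt{-477238 - \left(6660 + 3700 i \sqrt{17}\right)} = \sqrt{-483898 - 3700 i \sqrt{17}}$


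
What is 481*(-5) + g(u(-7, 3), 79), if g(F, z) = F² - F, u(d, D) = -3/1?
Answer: -2393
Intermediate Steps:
u(d, D) = -3 (u(d, D) = -3*1 = -3)
481*(-5) + g(u(-7, 3), 79) = 481*(-5) - 3*(-1 - 3) = -2405 - 3*(-4) = -2405 + 12 = -2393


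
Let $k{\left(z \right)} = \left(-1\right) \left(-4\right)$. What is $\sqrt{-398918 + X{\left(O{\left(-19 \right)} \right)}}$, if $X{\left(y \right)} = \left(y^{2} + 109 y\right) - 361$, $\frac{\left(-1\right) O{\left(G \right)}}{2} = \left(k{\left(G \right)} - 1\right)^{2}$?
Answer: $i \sqrt{400917} \approx 633.18 i$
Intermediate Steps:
$k{\left(z \right)} = 4$
$O{\left(G \right)} = -18$ ($O{\left(G \right)} = - 2 \left(4 - 1\right)^{2} = - 2 \cdot 3^{2} = \left(-2\right) 9 = -18$)
$X{\left(y \right)} = -361 + y^{2} + 109 y$
$\sqrt{-398918 + X{\left(O{\left(-19 \right)} \right)}} = \sqrt{-398918 + \left(-361 + \left(-18\right)^{2} + 109 \left(-18\right)\right)} = \sqrt{-398918 - 1999} = \sqrt{-400917} = i \sqrt{400917}$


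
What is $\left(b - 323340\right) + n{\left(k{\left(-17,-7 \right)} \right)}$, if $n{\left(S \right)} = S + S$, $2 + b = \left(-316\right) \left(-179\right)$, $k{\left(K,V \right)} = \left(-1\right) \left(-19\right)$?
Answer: $-266740$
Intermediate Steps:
$k{\left(K,V \right)} = 19$
$b = 56562$ ($b = -2 - -56564 = -2 + 56564 = 56562$)
$n{\left(S \right)} = 2 S$
$\left(b - 323340\right) + n{\left(k{\left(-17,-7 \right)} \right)} = \left(56562 - 323340\right) + 2 \cdot 19 = -266778 + 38 = -266740$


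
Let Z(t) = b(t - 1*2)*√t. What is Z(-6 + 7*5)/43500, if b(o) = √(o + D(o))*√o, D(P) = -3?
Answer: 3*√58/7250 ≈ 0.0031514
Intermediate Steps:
b(o) = √o*√(-3 + o) (b(o) = √(o - 3)*√o = √(-3 + o)*√o = √o*√(-3 + o))
Z(t) = √t*√(-5 + t)*√(-2 + t) (Z(t) = (√(t - 1*2)*√(-3 + (t - 1*2)))*√t = (√(t - 2)*√(-3 + (t - 2)))*√t = (√(-2 + t)*√(-3 + (-2 + t)))*√t = (√(-2 + t)*√(-5 + t))*√t = (√(-5 + t)*√(-2 + t))*√t = √t*√(-5 + t)*√(-2 + t))
Z(-6 + 7*5)/43500 = (√(-6 + 7*5)*√(-5 + (-6 + 7*5))*√(-2 + (-6 + 7*5)))/43500 = (√(-6 + 35)*√(-5 + (-6 + 35))*√(-2 + (-6 + 35)))*(1/43500) = (√29*√(-5 + 29)*√(-2 + 29))*(1/43500) = (√29*√24*√27)*(1/43500) = (√29*(2*√6)*(3*√3))*(1/43500) = (18*√58)*(1/43500) = 3*√58/7250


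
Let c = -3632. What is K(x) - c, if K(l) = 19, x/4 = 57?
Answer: 3651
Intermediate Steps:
x = 228 (x = 4*57 = 228)
K(x) - c = 19 - 1*(-3632) = 19 + 3632 = 3651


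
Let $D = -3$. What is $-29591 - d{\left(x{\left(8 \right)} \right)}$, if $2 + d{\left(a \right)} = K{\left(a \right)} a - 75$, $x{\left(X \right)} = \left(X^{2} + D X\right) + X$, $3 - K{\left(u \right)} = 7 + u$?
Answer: $-27018$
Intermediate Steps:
$K{\left(u \right)} = -4 - u$ ($K{\left(u \right)} = 3 - \left(7 + u\right) = -4 - u$)
$x{\left(X \right)} = X^{2} - 2 X$ ($x{\left(X \right)} = \left(X^{2} - 3 X\right) + X = X^{2} - 2 X$)
$d{\left(a \right)} = -77 + a \left(-4 - a\right)$ ($d{\left(a \right)} = -2 + \left(\left(-4 - a\right) a - 75\right) = -2 + \left(a \left(-4 - a\right) - 75\right) = -2 + \left(-75 + a \left(-4 - a\right)\right) = -77 + a \left(-4 - a\right)$)
$-29591 - d{\left(x{\left(8 \right)} \right)} = -29591 - \left(-77 - 8 \left(-2 + 8\right) \left(4 + 8 \left(-2 + 8\right)\right)\right) = -29591 - \left(-77 - 8 \cdot 6 \left(4 + 8 \cdot 6\right)\right) = -29591 - \left(-77 - 48 \left(4 + 48\right)\right) = -29591 - \left(-77 - 48 \cdot 52\right) = -29591 - \left(-77 - 2496\right) = -29591 - -2573 = -29591 + 2573 = -27018$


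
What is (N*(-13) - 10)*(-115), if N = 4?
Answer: 7130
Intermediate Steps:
(N*(-13) - 10)*(-115) = (4*(-13) - 10)*(-115) = (-52 - 10)*(-115) = -62*(-115) = 7130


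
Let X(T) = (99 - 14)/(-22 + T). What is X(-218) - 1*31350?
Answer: -1504817/48 ≈ -31350.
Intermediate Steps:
X(T) = 85/(-22 + T)
X(-218) - 1*31350 = 85/(-22 - 218) - 1*31350 = 85/(-240) - 31350 = 85*(-1/240) - 31350 = -17/48 - 31350 = -1504817/48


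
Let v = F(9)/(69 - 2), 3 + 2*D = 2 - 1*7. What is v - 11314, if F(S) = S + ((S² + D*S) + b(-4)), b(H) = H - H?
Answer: -757984/67 ≈ -11313.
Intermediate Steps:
D = -4 (D = -3/2 + (2 - 1*7)/2 = -3/2 + (2 - 7)/2 = -3/2 + (½)*(-5) = -3/2 - 5/2 = -4)
b(H) = 0
F(S) = S² - 3*S (F(S) = S + ((S² - 4*S) + 0) = S + (S² - 4*S) = S² - 3*S)
v = 54/67 (v = (9*(-3 + 9))/(69 - 2) = (9*6)/67 = (1/67)*54 = 54/67 ≈ 0.80597)
v - 11314 = 54/67 - 11314 = -757984/67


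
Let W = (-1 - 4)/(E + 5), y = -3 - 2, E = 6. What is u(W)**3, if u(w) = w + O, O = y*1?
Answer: -216000/1331 ≈ -162.28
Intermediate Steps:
y = -5
W = -5/11 (W = (-1 - 4)/(6 + 5) = -5/11 ≈ -0.45455)
O = -5 (O = -5*1 = -5)
u(w) = -5 + w (u(w) = w - 5 = -5 + w)
u(W)**3 = (-5 - 5/11)**3 = (-60/11)**3 = -216000/1331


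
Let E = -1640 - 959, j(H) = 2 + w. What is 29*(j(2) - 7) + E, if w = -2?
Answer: -2802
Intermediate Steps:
j(H) = 0 (j(H) = 2 - 2 = 0)
E = -2599
29*(j(2) - 7) + E = 29*(0 - 7) - 2599 = 29*(-7) - 2599 = -203 - 2599 = -2802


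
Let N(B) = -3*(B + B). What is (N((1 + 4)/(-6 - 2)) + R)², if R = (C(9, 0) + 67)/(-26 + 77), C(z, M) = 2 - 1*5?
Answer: 1042441/41616 ≈ 25.049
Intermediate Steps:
C(z, M) = -3 (C(z, M) = 2 - 5 = -3)
N(B) = -6*B
R = 64/51 (R = (-3 + 67)/(-26 + 77) = 64/51 ≈ 1.2549)
(N((1 + 4)/(-6 - 2)) + R)² = (-6*(1 + 4)/(-6 - 2) + 64/51)² = (-30/(-8) + 64/51)² = (-30*(-1)/8 + 64/51)² = (-6*(-5/8) + 64/51)² = (15/4 + 64/51)² = (1021/204)² = 1042441/41616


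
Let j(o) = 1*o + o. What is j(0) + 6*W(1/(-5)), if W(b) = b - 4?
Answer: -126/5 ≈ -25.200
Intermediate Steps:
j(o) = 2*o (j(o) = o + o = 2*o)
W(b) = -4 + b
j(0) + 6*W(1/(-5)) = 2*0 + 6*(-4 + 1/(-5)) = 0 + 6*(-4 - ⅕) = 0 + 6*(-21/5) = 0 - 126/5 = -126/5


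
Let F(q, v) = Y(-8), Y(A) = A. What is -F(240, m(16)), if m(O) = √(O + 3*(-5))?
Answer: 8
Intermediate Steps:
m(O) = √(-15 + O) (m(O) = √(O - 15) = √(-15 + O))
F(q, v) = -8
-F(240, m(16)) = -1*(-8) = 8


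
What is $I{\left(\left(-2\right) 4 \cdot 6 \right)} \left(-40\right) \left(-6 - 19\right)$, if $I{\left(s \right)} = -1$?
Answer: $-1000$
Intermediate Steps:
$I{\left(\left(-2\right) 4 \cdot 6 \right)} \left(-40\right) \left(-6 - 19\right) = \left(-1\right) \left(-40\right) \left(-6 - 19\right) = 40 \left(-25\right) = -1000$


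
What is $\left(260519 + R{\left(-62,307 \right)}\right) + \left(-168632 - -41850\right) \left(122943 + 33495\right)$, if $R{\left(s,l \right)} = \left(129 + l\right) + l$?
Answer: $-19833261254$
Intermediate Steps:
$R{\left(s,l \right)} = 129 + 2 l$
$\left(260519 + R{\left(-62,307 \right)}\right) + \left(-168632 - -41850\right) \left(122943 + 33495\right) = \left(260519 + \left(129 + 2 \cdot 307\right)\right) + \left(-168632 - -41850\right) \left(122943 + 33495\right) = \left(260519 + \left(129 + 614\right)\right) + \left(-168632 + 41850\right) 156438 = \left(260519 + 743\right) - 19833522516 = 261262 - 19833522516 = -19833261254$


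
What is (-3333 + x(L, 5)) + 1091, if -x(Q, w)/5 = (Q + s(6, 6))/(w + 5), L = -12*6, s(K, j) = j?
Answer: -2209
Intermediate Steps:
L = -72
x(Q, w) = -5*(6 + Q)/(5 + w) (x(Q, w) = -5*(Q + 6)/(w + 5) = -5*(6 + Q)/(5 + w))
(-3333 + x(L, 5)) + 1091 = (-3333 + 5*(-6 - 1*(-72))/(5 + 5)) + 1091 = (-3333 + 5*(-6 + 72)/10) + 1091 = (-3333 + 5*(⅒)*66) + 1091 = (-3333 + 33) + 1091 = -3300 + 1091 = -2209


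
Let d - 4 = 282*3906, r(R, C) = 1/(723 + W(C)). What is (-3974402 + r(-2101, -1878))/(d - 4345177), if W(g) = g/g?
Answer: 411066721/335489292 ≈ 1.2253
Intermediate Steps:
W(g) = 1
r(R, C) = 1/724 (r(R, C) = 1/(723 + 1) = 1/724)
d = 1101496 (d = 4 + 282*3906 = 4 + 1101492 = 1101496)
(-3974402 + r(-2101, -1878))/(d - 4345177) = (-3974402 + 1/724)/(1101496 - 4345177) = -2877467047/724/(-3243681) = -2877467047/724*(-1/3243681) = 411066721/335489292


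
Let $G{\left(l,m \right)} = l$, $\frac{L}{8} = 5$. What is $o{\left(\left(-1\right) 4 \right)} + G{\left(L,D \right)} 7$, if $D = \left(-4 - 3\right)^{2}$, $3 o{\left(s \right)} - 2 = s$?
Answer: $\frac{838}{3} \approx 279.33$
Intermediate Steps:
$o{\left(s \right)} = \frac{2}{3} + \frac{s}{3}$
$L = 40$ ($L = 8 \cdot 5 = 40$)
$D = 49$ ($D = \left(-7\right)^{2} = 49$)
$o{\left(\left(-1\right) 4 \right)} + G{\left(L,D \right)} 7 = \left(\frac{2}{3} + \frac{\left(-1\right) 4}{3}\right) + 40 \cdot 7 = \left(\frac{2}{3} + \frac{1}{3} \left(-4\right)\right) + 280 = \left(\frac{2}{3} - \frac{4}{3}\right) + 280 = - \frac{2}{3} + 280 = \frac{838}{3}$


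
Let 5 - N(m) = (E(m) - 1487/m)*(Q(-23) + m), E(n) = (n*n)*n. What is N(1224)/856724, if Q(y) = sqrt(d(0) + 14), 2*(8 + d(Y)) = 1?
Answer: -561132831371/214181 - 2244531325489*sqrt(26)/2097260352 ≈ -2.6254e+6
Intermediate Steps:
d(Y) = -15/2 (d(Y) = -8 + (1/2)*1 = -8 + 1/2 = -15/2)
E(n) = n**3 (E(n) = n**2*n = n**3)
Q(y) = sqrt(26)/2 (Q(y) = sqrt(-15/2 + 14) = sqrt(13/2) = sqrt(26)/2)
N(m) = 5 - (m + sqrt(26)/2)*(m**3 - 1487/m) (N(m) = 5 - (m**3 - 1487/m)*(sqrt(26)/2 + m) = 5 - (m**3 - 1487/m)*(m + sqrt(26)/2) = 5 - (m + sqrt(26)/2)*(m**3 - 1487/m))
N(1224)/856724 = (1492 - 1*1224**4 - 1/2*sqrt(26)*1224**3 + (1487/2)*sqrt(26)/1224)/856724 = (1492 - 1*2244531326976 - 1/2*sqrt(26)*1833767424 + (1487/2)*sqrt(26)*(1/1224))*(1/856724) = (1492 - 2244531326976 - 916883712*sqrt(26) + 1487*sqrt(26)/2448)*(1/856724) = (-2244531325484 - 2244531325489*sqrt(26)/2448)*(1/856724) = -561132831371/214181 - 2244531325489*sqrt(26)/2097260352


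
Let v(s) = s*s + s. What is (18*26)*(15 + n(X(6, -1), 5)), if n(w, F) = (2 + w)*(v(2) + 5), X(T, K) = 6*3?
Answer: 109980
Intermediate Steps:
X(T, K) = 18
v(s) = s + s² (v(s) = s² + s = s + s²)
n(w, F) = 22 + 11*w (n(w, F) = (2 + w)*(2*(1 + 2) + 5) = (2 + w)*(2*3 + 5) = (2 + w)*(6 + 5) = (2 + w)*11 = 22 + 11*w)
(18*26)*(15 + n(X(6, -1), 5)) = (18*26)*(15 + (22 + 11*18)) = 468*(15 + (22 + 198)) = 468*(15 + 220) = 468*235 = 109980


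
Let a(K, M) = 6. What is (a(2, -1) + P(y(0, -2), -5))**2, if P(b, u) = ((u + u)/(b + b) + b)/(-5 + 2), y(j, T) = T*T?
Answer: 3721/144 ≈ 25.840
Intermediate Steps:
y(j, T) = T**2
P(b, u) = -b/3 - u/(3*b) (P(b, u) = ((2*u)/((2*b)) + b)/(-3) = ((2*u)*(1/(2*b)) + b)*(-1/3) = (u/b + b)*(-1/3) = (b + u/b)*(-1/3) = -b/3 - u/(3*b))
(a(2, -1) + P(y(0, -2), -5))**2 = (6 + (-1*(-5) - ((-2)**2)**2)/(3*((-2)**2)))**2 = (6 + (1/3)*(5 - 1*4**2)/4)**2 = (6 + (1/3)*(1/4)*(5 - 1*16))**2 = (6 + (1/3)*(1/4)*(5 - 16))**2 = (6 + (1/3)*(1/4)*(-11))**2 = (6 - 11/12)**2 = (61/12)**2 = 3721/144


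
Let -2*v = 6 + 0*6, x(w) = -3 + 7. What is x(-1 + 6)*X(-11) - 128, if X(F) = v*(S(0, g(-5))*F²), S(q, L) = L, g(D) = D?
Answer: 7132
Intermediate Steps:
x(w) = 4
v = -3 (v = -(6 + 0*6)/2 = -(6 + 0)/2 = -½*6 = -3)
X(F) = 15*F² (X(F) = -(-15)*F² = 15*F²)
x(-1 + 6)*X(-11) - 128 = 4*(15*(-11)²) - 128 = 4*(15*121) - 128 = 4*1815 - 128 = 7260 - 128 = 7132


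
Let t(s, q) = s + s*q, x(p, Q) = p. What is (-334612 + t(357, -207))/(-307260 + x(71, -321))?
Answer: 408154/307189 ≈ 1.3287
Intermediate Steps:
t(s, q) = s + q*s
(-334612 + t(357, -207))/(-307260 + x(71, -321)) = (-334612 + 357*(1 - 207))/(-307260 + 71) = (-334612 + 357*(-206))/(-307189) = (-334612 - 73542)*(-1/307189) = -408154*(-1/307189) = 408154/307189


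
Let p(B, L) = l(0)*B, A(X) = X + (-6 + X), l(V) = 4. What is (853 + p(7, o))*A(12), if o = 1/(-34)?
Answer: 15858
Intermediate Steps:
o = -1/34 ≈ -0.029412
A(X) = -6 + 2*X
p(B, L) = 4*B
(853 + p(7, o))*A(12) = (853 + 4*7)*(-6 + 2*12) = (853 + 28)*(-6 + 24) = 881*18 = 15858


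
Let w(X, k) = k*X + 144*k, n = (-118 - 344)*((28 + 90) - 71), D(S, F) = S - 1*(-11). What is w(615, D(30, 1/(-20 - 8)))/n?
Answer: -943/658 ≈ -1.4331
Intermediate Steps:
D(S, F) = 11 + S (D(S, F) = S + 11 = 11 + S)
n = -21714 (n = -462*(118 - 71) = -462*47 = -21714)
w(X, k) = 144*k + X*k (w(X, k) = X*k + 144*k = 144*k + X*k)
w(615, D(30, 1/(-20 - 8)))/n = ((11 + 30)*(144 + 615))/(-21714) = (41*759)*(-1/21714) = 31119*(-1/21714) = -943/658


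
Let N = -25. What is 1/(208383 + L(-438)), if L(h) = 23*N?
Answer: 1/207808 ≈ 4.8121e-6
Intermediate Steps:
L(h) = -575 (L(h) = 23*(-25) = -575)
1/(208383 + L(-438)) = 1/(208383 - 575) = 1/207808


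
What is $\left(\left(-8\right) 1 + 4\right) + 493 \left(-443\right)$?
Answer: $-218403$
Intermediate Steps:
$\left(\left(-8\right) 1 + 4\right) + 493 \left(-443\right) = \left(-8 + 4\right) - 218399 = -4 - 218399 = -218403$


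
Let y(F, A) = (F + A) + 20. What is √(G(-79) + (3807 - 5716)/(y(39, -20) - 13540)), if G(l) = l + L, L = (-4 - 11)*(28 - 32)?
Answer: 3*I*√722010/587 ≈ 4.3427*I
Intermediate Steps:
L = 60 (L = -15*(-4) = 60)
y(F, A) = 20 + A + F (y(F, A) = (A + F) + 20 = 20 + A + F)
G(l) = 60 + l (G(l) = l + 60 = 60 + l)
√(G(-79) + (3807 - 5716)/(y(39, -20) - 13540)) = √((60 - 79) + (3807 - 5716)/((20 - 20 + 39) - 13540)) = √(-19 - 1909/(39 - 13540)) = √(-19 - 1909/(-13501)) = √(-19 - 1909*(-1/13501)) = √(-19 + 83/587) = √(-11070/587) = 3*I*√722010/587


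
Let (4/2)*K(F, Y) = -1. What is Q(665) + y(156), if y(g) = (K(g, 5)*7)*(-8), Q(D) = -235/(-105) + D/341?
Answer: 230500/7161 ≈ 32.188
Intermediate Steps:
K(F, Y) = -½ (K(F, Y) = (½)*(-1) = -½)
Q(D) = 47/21 + D/341 (Q(D) = -235*(-1/105) + D*(1/341) = 47/21 + D/341)
y(g) = 28 (y(g) = -½*7*(-8) = -7/2*(-8) = 28)
Q(665) + y(156) = (47/21 + (1/341)*665) + 28 = (47/21 + 665/341) + 28 = 29992/7161 + 28 = 230500/7161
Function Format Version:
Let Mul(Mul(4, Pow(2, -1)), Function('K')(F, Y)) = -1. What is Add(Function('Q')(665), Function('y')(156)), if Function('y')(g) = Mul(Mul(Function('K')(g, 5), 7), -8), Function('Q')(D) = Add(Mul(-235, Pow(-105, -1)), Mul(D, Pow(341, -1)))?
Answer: Rational(230500, 7161) ≈ 32.188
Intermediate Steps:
Function('K')(F, Y) = Rational(-1, 2) (Function('K')(F, Y) = Mul(Rational(1, 2), -1) = Rational(-1, 2))
Function('Q')(D) = Add(Rational(47, 21), Mul(Rational(1, 341), D)) (Function('Q')(D) = Add(Mul(-235, Rational(-1, 105)), Mul(D, Rational(1, 341))) = Add(Rational(47, 21), Mul(Rational(1, 341), D)))
Function('y')(g) = 28 (Function('y')(g) = Mul(Mul(Rational(-1, 2), 7), -8) = Mul(Rational(-7, 2), -8) = 28)
Add(Function('Q')(665), Function('y')(156)) = Add(Add(Rational(47, 21), Mul(Rational(1, 341), 665)), 28) = Add(Add(Rational(47, 21), Rational(665, 341)), 28) = Add(Rational(29992, 7161), 28) = Rational(230500, 7161)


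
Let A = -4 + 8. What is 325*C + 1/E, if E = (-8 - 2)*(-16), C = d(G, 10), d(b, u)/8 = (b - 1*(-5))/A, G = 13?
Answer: 1872001/160 ≈ 11700.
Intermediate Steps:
A = 4
d(b, u) = 10 + 2*b (d(b, u) = 8*((b - 1*(-5))/4) = 8*((b + 5)*(¼)) = 8*((5 + b)*(¼)) = 8*(5/4 + b/4) = 10 + 2*b)
C = 36 (C = 10 + 2*13 = 10 + 26 = 36)
E = 160 (E = -10*(-16) = 160)
325*C + 1/E = 325*36 + 1/160 = 11700 + 1/160 = 1872001/160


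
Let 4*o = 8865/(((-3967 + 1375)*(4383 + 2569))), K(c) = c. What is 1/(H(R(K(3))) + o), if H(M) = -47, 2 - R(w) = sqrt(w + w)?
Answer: -8008704/376410073 ≈ -0.021277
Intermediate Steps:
R(w) = 2 - sqrt(2)*sqrt(w) (R(w) = 2 - sqrt(w + w) = 2 - sqrt(2*w) = 2 - sqrt(2)*sqrt(w))
o = -985/8008704 (o = (8865/(((-3967 + 1375)*(4383 + 2569))))/4 = (8865/((-2592*6952)))/4 = (8865/(-18019584))/4 = (8865*(-1/18019584))/4 = (1/4)*(-985/2002176) = -985/8008704 ≈ -0.00012299)
1/(H(R(K(3))) + o) = 1/(-47 - 985/8008704) = 1/(-376410073/8008704) = -8008704/376410073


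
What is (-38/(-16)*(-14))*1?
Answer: -133/4 ≈ -33.250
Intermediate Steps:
(-38/(-16)*(-14))*1 = (-38*(-1/16)*(-14))*1 = ((19/8)*(-14))*1 = -133/4*1 = -133/4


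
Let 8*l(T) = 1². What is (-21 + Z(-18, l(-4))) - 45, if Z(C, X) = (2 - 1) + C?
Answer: -83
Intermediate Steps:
l(T) = ⅛ (l(T) = (⅛)*1² = (⅛)*1 = ⅛)
Z(C, X) = 1 + C
(-21 + Z(-18, l(-4))) - 45 = (-21 + (1 - 18)) - 45 = (-21 - 17) - 45 = -38 - 45 = -83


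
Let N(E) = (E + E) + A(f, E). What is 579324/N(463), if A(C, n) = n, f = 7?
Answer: 193108/463 ≈ 417.08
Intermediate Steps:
N(E) = 3*E (N(E) = (E + E) + E = 2*E + E = 3*E)
579324/N(463) = 579324/((3*463)) = 579324/1389 = 579324*(1/1389) = 193108/463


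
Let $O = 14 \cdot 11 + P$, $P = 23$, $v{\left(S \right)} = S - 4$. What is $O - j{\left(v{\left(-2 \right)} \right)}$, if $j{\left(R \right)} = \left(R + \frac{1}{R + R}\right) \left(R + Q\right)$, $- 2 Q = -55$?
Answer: $\frac{7387}{24} \approx 307.79$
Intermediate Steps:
$Q = \frac{55}{2}$ ($Q = \left(- \frac{1}{2}\right) \left(-55\right) = \frac{55}{2} \approx 27.5$)
$v{\left(S \right)} = -4 + S$
$O = 177$ ($O = 14 \cdot 11 + 23 = 154 + 23 = 177$)
$j{\left(R \right)} = \left(\frac{55}{2} + R\right) \left(R + \frac{1}{2 R}\right)$ ($j{\left(R \right)} = \left(R + \frac{1}{R + R}\right) \left(R + \frac{55}{2}\right) = \left(R + \frac{1}{2 R}\right) \left(\frac{55}{2} + R\right) = \left(\frac{55}{2} + R\right) \left(R + \frac{1}{2 R}\right)$)
$O - j{\left(v{\left(-2 \right)} \right)} = 177 - \left(\frac{1}{2} + \left(-4 - 2\right)^{2} + \frac{55 \left(-4 - 2\right)}{2} + \frac{55}{4 \left(-4 - 2\right)}\right) = 177 - \left(\frac{1}{2} + \left(-6\right)^{2} + \frac{55}{2} \left(-6\right) + \frac{55}{4 \left(-6\right)}\right) = 177 - \left(\frac{1}{2} + 36 - 165 + \frac{55}{4} \left(- \frac{1}{6}\right)\right) = 177 - \left(\frac{1}{2} + 36 - 165 - \frac{55}{24}\right) = 177 - - \frac{3139}{24} = 177 + \frac{3139}{24} = \frac{7387}{24}$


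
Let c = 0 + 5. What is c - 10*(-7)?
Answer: 75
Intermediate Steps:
c = 5
c - 10*(-7) = 5 - 10*(-7) = 5 + 70 = 75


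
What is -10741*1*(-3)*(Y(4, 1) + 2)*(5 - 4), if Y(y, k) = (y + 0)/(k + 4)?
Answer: 451122/5 ≈ 90224.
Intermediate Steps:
Y(y, k) = y/(4 + k)
-10741*1*(-3)*(Y(4, 1) + 2)*(5 - 4) = -10741*1*(-3)*(4/(4 + 1) + 2)*(5 - 4) = -(-32223)*(4/5 + 2)*1 = -(-32223)*(4*(⅕) + 2)*1 = -(-32223)*(⅘ + 2)*1 = -(-32223)*(14/5)*1 = -(-32223)*14/5 = -10741*(-42/5) = 451122/5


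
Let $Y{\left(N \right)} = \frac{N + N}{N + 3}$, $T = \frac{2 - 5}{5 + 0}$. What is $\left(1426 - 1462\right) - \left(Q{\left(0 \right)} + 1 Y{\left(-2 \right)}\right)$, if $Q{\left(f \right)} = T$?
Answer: $- \frac{157}{5} \approx -31.4$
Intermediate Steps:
$T = - \frac{3}{5} \approx -0.6$
$Q{\left(f \right)} = - \frac{3}{5}$
$Y{\left(N \right)} = \frac{2 N}{3 + N}$
$\left(1426 - 1462\right) - \left(Q{\left(0 \right)} + 1 Y{\left(-2 \right)}\right) = \left(1426 - 1462\right) - \left(- \frac{3}{5} + 1 \cdot 2 \left(-2\right) \frac{1}{3 - 2}\right) = \left(1426 - 1462\right) - \left(- \frac{3}{5} + 1 \cdot 2 \left(-2\right) 1^{-1}\right) = -36 - \left(- \frac{3}{5} + 1 \cdot 2 \left(-2\right) 1\right) = -36 - \left(- \frac{3}{5} + 1 \left(-4\right)\right) = -36 - \left(- \frac{3}{5} - 4\right) = -36 - - \frac{23}{5} = -36 + \frac{23}{5} = - \frac{157}{5}$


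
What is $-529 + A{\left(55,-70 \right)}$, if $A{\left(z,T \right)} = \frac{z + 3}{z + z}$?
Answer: $- \frac{29066}{55} \approx -528.47$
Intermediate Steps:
$A{\left(z,T \right)} = \frac{3 + z}{2 z}$
$-529 + A{\left(55,-70 \right)} = -529 + \frac{3 + 55}{2 \cdot 55} = -529 + \frac{1}{2} \cdot \frac{1}{55} \cdot 58 = -529 + \frac{29}{55} = - \frac{29066}{55}$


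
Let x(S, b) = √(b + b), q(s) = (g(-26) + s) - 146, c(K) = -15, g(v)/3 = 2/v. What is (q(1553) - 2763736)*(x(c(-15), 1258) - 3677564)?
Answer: 132062352957920/13 - 71820560*√629/13 ≈ 1.0159e+13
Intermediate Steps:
g(v) = 6/v (g(v) = 3*(2/v) = 6/v)
q(s) = -1901/13 + s (q(s) = (6/(-26) + s) - 146 = (6*(-1/26) + s) - 146 = (-3/13 + s) - 146 = -1901/13 + s)
x(S, b) = √2*√b (x(S, b) = √(2*b) = √2*√b)
(q(1553) - 2763736)*(x(c(-15), 1258) - 3677564) = ((-1901/13 + 1553) - 2763736)*(√2*√1258 - 3677564) = (18288/13 - 2763736)*(2*√629 - 3677564) = -35910280*(-3677564 + 2*√629)/13 = 132062352957920/13 - 71820560*√629/13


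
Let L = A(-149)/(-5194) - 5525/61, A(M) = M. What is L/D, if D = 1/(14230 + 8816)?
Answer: -330569070003/158417 ≈ -2.0867e+6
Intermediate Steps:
D = 1/23046 ≈ 4.3391e-5
L = -28687761/316834 (L = -149/(-5194) - 5525/61 = -149*(-1/5194) - 5525*1/61 = 149/5194 - 5525/61 = -28687761/316834 ≈ -90.545)
L/D = -28687761/(316834*1/23046) = -28687761/316834*23046 = -330569070003/158417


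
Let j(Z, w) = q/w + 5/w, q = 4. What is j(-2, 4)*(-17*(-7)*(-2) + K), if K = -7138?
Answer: -16596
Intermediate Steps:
j(Z, w) = 9/w (j(Z, w) = 4/w + 5/w = 9/w)
j(-2, 4)*(-17*(-7)*(-2) + K) = (9/4)*(-17*(-7)*(-2) - 7138) = (9*(1/4))*(119*(-2) - 7138) = 9*(-238 - 7138)/4 = (9/4)*(-7376) = -16596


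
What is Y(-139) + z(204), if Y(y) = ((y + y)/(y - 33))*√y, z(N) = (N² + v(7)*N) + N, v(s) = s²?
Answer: 51816 + 139*I*√139/86 ≈ 51816.0 + 19.056*I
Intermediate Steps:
z(N) = N² + 50*N (z(N) = (N² + 7²*N) + N = (N² + 49*N) + N = N² + 50*N)
Y(y) = 2*y^(3/2)/(-33 + y) (Y(y) = ((2*y)/(-33 + y))*√y = (2*y/(-33 + y))*√y = 2*y^(3/2)/(-33 + y))
Y(-139) + z(204) = 2*(-139)^(3/2)/(-33 - 139) + 204*(50 + 204) = 2*(-139*I*√139)/(-172) + 204*254 = 2*(-139*I*√139)*(-1/172) + 51816 = 139*I*√139/86 + 51816 = 51816 + 139*I*√139/86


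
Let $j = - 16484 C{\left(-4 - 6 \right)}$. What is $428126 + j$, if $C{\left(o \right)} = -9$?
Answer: $576482$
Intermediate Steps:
$j = 148356$ ($j = \left(-16484\right) \left(-9\right) = 148356$)
$428126 + j = 428126 + 148356 = 576482$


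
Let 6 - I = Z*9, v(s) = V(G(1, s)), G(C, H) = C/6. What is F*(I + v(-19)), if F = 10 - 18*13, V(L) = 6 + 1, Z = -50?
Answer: -103712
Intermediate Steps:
G(C, H) = C/6 (G(C, H) = C*(⅙) = C/6)
V(L) = 7
v(s) = 7
F = -224 (F = 10 - 234 = -224)
I = 456 (I = 6 - (-50)*9 = 6 - 1*(-450) = 6 + 450 = 456)
F*(I + v(-19)) = -224*(456 + 7) = -224*463 = -103712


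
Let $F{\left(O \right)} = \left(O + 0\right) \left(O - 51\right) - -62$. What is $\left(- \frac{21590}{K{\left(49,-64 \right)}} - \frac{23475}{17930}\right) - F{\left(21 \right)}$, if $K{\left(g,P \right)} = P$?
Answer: $\frac{51869883}{57376} \approx 904.03$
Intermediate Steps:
$F{\left(O \right)} = 62 + O \left(-51 + O\right)$ ($F{\left(O \right)} = O \left(-51 + O\right) + 62 = 62 + O \left(-51 + O\right)$)
$\left(- \frac{21590}{K{\left(49,-64 \right)}} - \frac{23475}{17930}\right) - F{\left(21 \right)} = \left(- \frac{21590}{-64} - \frac{23475}{17930}\right) - \left(62 + 21^{2} - 1071\right) = \left(\left(-21590\right) \left(- \frac{1}{64}\right) - \frac{4695}{3586}\right) - \left(62 + 441 - 1071\right) = \left(\frac{10795}{32} - \frac{4695}{3586}\right) - -568 = \frac{19280315}{57376} + 568 = \frac{51869883}{57376}$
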